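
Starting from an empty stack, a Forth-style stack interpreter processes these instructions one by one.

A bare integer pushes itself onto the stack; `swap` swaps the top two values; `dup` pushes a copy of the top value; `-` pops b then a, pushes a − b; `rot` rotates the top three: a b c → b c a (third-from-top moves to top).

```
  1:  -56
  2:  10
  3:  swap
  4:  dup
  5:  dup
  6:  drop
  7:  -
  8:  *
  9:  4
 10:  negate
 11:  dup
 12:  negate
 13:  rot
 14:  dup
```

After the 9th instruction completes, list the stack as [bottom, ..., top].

[0, 4]

-56  -> -56
10   -> -56 10
swap -> 10 -56
dup  -> 10 -56 -56
dup  -> 10 -56 -56 -56
drop -> 10 -56 -56
-    -> 10 0
*    -> 0
4    -> 0 4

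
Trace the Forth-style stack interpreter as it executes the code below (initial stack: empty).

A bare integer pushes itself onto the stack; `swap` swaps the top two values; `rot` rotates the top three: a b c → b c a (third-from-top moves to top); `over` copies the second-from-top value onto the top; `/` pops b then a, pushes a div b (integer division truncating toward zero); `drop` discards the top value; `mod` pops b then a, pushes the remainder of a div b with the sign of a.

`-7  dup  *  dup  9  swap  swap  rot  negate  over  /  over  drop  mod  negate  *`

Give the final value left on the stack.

-196

-7      [-7]
dup     [-7, -7]
*       [49]
dup     [49, 49]
9       [49, 49, 9]
swap    [49, 9, 49]
swap    [49, 49, 9]
rot     [49, 9, 49]
negate  [49, 9, -49]
over    [49, 9, -49, 9]
/       [49, 9, -5]
over    [49, 9, -5, 9]
drop    [49, 9, -5]
mod     [49, 4]
negate  [49, -4]
*       [-196]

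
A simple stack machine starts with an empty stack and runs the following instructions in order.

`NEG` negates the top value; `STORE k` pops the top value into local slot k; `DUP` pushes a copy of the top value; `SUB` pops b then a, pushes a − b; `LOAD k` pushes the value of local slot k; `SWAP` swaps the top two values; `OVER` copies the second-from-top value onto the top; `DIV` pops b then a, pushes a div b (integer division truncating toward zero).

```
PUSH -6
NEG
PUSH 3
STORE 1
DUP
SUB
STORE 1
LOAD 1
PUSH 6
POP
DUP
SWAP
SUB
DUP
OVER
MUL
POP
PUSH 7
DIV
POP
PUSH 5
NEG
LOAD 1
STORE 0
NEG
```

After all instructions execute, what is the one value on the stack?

PUSH -6 : [-6]
NEG     : [6]
PUSH 3  : [6, 3]
STORE 1 : [6]
DUP     : [6, 6]
SUB     : [0]
STORE 1 : []
LOAD 1  : [0]
PUSH 6  : [0, 6]
POP     : [0]
DUP     : [0, 0]
SWAP    : [0, 0]
SUB     : [0]
DUP     : [0, 0]
OVER    : [0, 0, 0]
MUL     : [0, 0]
POP     : [0]
PUSH 7  : [0, 7]
DIV     : [0]
POP     : []
PUSH 5  : [5]
NEG     : [-5]
LOAD 1  : [-5, 0]
STORE 0 : [-5]
NEG     : [5]

5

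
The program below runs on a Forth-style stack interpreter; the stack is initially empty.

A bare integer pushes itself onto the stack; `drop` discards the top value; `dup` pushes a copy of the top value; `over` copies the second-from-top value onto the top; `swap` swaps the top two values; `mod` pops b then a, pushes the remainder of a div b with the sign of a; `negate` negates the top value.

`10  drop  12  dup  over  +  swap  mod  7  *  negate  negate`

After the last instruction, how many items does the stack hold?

10     → [10]
drop   → []
12     → [12]
dup    → [12, 12]
over   → [12, 12, 12]
+      → [12, 24]
swap   → [24, 12]
mod    → [0]
7      → [0, 7]
*      → [0]
negate → [0]
negate → [0]

1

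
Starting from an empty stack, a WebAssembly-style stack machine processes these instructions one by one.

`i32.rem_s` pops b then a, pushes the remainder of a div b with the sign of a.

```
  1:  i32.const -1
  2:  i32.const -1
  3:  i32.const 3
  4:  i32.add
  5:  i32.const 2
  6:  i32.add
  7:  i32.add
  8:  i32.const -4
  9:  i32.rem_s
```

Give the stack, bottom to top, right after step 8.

[3, -4]

i32.const -1 : -1
i32.const -1 : -1 -1
i32.const 3  : -1 -1 3
i32.add      : -1 2
i32.const 2  : -1 2 2
i32.add      : -1 4
i32.add      : 3
i32.const -4 : 3 -4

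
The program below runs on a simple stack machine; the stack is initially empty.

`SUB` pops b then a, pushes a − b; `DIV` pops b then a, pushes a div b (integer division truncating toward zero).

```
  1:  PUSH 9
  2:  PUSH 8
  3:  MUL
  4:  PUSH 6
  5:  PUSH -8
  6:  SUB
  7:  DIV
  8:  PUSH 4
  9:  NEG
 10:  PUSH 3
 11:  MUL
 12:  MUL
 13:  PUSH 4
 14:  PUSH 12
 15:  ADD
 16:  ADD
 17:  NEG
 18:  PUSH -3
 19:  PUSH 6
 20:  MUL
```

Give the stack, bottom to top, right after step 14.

[-60, 4, 12]

PUSH 9  : 9
PUSH 8  : 9 8
MUL     : 72
PUSH 6  : 72 6
PUSH -8 : 72 6 -8
SUB     : 72 14
DIV     : 5
PUSH 4  : 5 4
NEG     : 5 -4
PUSH 3  : 5 -4 3
MUL     : 5 -12
MUL     : -60
PUSH 4  : -60 4
PUSH 12 : -60 4 12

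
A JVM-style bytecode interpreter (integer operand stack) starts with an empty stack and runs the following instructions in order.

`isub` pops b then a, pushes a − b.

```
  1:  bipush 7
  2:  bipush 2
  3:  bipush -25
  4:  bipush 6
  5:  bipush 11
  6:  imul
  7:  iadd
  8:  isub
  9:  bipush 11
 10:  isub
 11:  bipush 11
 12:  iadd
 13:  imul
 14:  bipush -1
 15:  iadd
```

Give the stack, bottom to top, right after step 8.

bipush 7   : [7]
bipush 2   : [7, 2]
bipush -25 : [7, 2, -25]
bipush 6   : [7, 2, -25, 6]
bipush 11  : [7, 2, -25, 6, 11]
imul       : [7, 2, -25, 66]
iadd       : [7, 2, 41]
isub       : [7, -39]

[7, -39]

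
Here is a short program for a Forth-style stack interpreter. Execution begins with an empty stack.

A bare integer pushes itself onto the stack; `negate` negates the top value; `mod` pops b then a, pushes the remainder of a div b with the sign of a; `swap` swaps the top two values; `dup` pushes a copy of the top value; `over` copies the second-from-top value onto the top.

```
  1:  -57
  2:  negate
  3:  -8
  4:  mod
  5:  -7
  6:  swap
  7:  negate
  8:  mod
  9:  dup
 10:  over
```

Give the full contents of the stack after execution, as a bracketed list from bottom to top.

-57    : [-57]
negate : [57]
-8     : [57, -8]
mod    : [1]
-7     : [1, -7]
swap   : [-7, 1]
negate : [-7, -1]
mod    : [0]
dup    : [0, 0]
over   : [0, 0, 0]

[0, 0, 0]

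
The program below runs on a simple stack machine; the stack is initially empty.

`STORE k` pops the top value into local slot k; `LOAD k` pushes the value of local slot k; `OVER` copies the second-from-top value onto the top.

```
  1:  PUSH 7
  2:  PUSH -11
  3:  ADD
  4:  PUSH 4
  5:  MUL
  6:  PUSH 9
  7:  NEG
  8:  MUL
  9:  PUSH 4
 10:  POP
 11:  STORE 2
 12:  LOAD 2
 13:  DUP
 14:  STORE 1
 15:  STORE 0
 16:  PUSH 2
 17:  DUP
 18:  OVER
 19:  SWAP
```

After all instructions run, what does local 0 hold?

PUSH 7   : 7
PUSH -11 : 7 -11
ADD      : -4
PUSH 4   : -4 4
MUL      : -16
PUSH 9   : -16 9
NEG      : -16 -9
MUL      : 144
PUSH 4   : 144 4
POP      : 144
STORE 2  : (empty)
LOAD 2   : 144
DUP      : 144 144
STORE 1  : 144
STORE 0  : (empty)
PUSH 2   : 2
DUP      : 2 2
OVER     : 2 2 2
SWAP     : 2 2 2

144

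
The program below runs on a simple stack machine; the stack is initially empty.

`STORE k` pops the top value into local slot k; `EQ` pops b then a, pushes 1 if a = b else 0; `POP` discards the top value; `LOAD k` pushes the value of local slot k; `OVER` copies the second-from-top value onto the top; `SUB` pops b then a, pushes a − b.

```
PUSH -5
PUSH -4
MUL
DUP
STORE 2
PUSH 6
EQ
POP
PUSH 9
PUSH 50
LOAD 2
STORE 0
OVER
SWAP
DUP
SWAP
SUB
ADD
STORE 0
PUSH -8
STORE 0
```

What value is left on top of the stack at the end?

PUSH -5 -> -5
PUSH -4 -> -5 -4
MUL     -> 20
DUP     -> 20 20
STORE 2 -> 20
PUSH 6  -> 20 6
EQ      -> 0
POP     -> (empty)
PUSH 9  -> 9
PUSH 50 -> 9 50
LOAD 2  -> 9 50 20
STORE 0 -> 9 50
OVER    -> 9 50 9
SWAP    -> 9 9 50
DUP     -> 9 9 50 50
SWAP    -> 9 9 50 50
SUB     -> 9 9 0
ADD     -> 9 9
STORE 0 -> 9
PUSH -8 -> 9 -8
STORE 0 -> 9

9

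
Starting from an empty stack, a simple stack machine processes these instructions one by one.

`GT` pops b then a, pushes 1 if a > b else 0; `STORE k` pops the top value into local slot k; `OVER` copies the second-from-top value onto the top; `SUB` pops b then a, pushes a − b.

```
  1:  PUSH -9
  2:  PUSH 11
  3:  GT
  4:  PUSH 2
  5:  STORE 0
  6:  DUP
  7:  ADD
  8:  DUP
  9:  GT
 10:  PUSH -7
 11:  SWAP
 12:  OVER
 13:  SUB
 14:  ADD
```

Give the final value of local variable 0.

2

PUSH -9  [-9]
PUSH 11  [-9, 11]
GT       [0]
PUSH 2   [0, 2]
STORE 0  [0]
DUP      [0, 0]
ADD      [0]
DUP      [0, 0]
GT       [0]
PUSH -7  [0, -7]
SWAP     [-7, 0]
OVER     [-7, 0, -7]
SUB      [-7, 7]
ADD      [0]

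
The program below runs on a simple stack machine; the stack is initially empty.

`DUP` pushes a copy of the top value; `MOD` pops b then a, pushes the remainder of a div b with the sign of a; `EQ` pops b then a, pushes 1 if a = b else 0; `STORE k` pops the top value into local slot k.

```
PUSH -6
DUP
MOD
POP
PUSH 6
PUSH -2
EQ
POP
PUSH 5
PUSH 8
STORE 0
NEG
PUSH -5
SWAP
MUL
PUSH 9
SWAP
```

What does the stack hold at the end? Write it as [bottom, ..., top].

PUSH -6  [-6]
DUP      [-6, -6]
MOD      [0]
POP      []
PUSH 6   [6]
PUSH -2  [6, -2]
EQ       [0]
POP      []
PUSH 5   [5]
PUSH 8   [5, 8]
STORE 0  [5]
NEG      [-5]
PUSH -5  [-5, -5]
SWAP     [-5, -5]
MUL      [25]
PUSH 9   [25, 9]
SWAP     [9, 25]

[9, 25]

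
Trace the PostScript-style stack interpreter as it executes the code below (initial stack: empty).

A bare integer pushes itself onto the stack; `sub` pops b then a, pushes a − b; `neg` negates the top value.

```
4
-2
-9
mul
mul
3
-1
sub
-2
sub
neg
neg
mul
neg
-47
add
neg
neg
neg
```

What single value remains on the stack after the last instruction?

4   -> [4]
-2  -> [4, -2]
-9  -> [4, -2, -9]
mul -> [4, 18]
mul -> [72]
3   -> [72, 3]
-1  -> [72, 3, -1]
sub -> [72, 4]
-2  -> [72, 4, -2]
sub -> [72, 6]
neg -> [72, -6]
neg -> [72, 6]
mul -> [432]
neg -> [-432]
-47 -> [-432, -47]
add -> [-479]
neg -> [479]
neg -> [-479]
neg -> [479]

479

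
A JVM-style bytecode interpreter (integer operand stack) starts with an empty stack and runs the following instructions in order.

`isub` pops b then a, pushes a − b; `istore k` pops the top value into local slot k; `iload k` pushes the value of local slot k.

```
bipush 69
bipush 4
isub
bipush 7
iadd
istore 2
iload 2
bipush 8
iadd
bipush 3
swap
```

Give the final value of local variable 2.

bipush 69 -> 69
bipush 4  -> 69 4
isub      -> 65
bipush 7  -> 65 7
iadd      -> 72
istore 2  -> (empty)
iload 2   -> 72
bipush 8  -> 72 8
iadd      -> 80
bipush 3  -> 80 3
swap      -> 3 80

72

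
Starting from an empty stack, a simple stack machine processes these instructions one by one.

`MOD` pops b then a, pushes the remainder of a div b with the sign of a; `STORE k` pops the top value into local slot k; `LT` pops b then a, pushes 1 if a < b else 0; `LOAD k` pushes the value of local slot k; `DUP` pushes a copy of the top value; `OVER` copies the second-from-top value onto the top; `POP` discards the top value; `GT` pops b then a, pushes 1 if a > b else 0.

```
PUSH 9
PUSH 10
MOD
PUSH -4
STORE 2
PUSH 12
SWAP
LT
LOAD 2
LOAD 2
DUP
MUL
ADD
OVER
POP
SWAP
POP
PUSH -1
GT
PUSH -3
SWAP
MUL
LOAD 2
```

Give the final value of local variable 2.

PUSH 9  → 9
PUSH 10 → 9 10
MOD     → 9
PUSH -4 → 9 -4
STORE 2 → 9
PUSH 12 → 9 12
SWAP    → 12 9
LT      → 0
LOAD 2  → 0 -4
LOAD 2  → 0 -4 -4
DUP     → 0 -4 -4 -4
MUL     → 0 -4 16
ADD     → 0 12
OVER    → 0 12 0
POP     → 0 12
SWAP    → 12 0
POP     → 12
PUSH -1 → 12 -1
GT      → 1
PUSH -3 → 1 -3
SWAP    → -3 1
MUL     → -3
LOAD 2  → -3 -4

-4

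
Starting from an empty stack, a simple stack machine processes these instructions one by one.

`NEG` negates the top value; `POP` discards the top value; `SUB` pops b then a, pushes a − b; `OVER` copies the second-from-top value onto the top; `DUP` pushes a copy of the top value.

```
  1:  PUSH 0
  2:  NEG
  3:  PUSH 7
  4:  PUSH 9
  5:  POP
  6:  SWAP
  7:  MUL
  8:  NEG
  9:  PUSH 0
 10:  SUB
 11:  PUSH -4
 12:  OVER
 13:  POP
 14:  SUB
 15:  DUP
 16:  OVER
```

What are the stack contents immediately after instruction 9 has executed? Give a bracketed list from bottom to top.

[0, 0]

PUSH 0 -> 0
NEG    -> 0
PUSH 7 -> 0 7
PUSH 9 -> 0 7 9
POP    -> 0 7
SWAP   -> 7 0
MUL    -> 0
NEG    -> 0
PUSH 0 -> 0 0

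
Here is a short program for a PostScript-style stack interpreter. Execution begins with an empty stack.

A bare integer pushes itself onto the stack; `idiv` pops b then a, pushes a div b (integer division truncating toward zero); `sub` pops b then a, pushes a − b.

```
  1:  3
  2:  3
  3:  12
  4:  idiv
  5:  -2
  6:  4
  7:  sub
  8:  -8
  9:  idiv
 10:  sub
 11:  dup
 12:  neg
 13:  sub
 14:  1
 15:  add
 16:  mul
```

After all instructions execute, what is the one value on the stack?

3    : [3]
3    : [3, 3]
12   : [3, 3, 12]
idiv : [3, 0]
-2   : [3, 0, -2]
4    : [3, 0, -2, 4]
sub  : [3, 0, -6]
-8   : [3, 0, -6, -8]
idiv : [3, 0, 0]
sub  : [3, 0]
dup  : [3, 0, 0]
neg  : [3, 0, 0]
sub  : [3, 0]
1    : [3, 0, 1]
add  : [3, 1]
mul  : [3]

3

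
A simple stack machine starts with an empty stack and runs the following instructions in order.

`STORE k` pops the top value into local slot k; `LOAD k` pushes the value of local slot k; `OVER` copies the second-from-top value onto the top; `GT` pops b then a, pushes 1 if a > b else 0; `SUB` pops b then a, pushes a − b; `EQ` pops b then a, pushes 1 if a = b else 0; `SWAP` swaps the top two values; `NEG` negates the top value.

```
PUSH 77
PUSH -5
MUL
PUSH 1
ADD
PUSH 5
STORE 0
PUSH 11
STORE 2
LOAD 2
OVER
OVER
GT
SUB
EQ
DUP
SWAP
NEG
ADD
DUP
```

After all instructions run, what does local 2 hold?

PUSH 77  [77]
PUSH -5  [77, -5]
MUL      [-385]
PUSH 1   [-385, 1]
ADD      [-384]
PUSH 5   [-384, 5]
STORE 0  [-384]
PUSH 11  [-384, 11]
STORE 2  [-384]
LOAD 2   [-384, 11]
OVER     [-384, 11, -384]
OVER     [-384, 11, -384, 11]
GT       [-384, 11, 0]
SUB      [-384, 11]
EQ       [0]
DUP      [0, 0]
SWAP     [0, 0]
NEG      [0, 0]
ADD      [0]
DUP      [0, 0]

11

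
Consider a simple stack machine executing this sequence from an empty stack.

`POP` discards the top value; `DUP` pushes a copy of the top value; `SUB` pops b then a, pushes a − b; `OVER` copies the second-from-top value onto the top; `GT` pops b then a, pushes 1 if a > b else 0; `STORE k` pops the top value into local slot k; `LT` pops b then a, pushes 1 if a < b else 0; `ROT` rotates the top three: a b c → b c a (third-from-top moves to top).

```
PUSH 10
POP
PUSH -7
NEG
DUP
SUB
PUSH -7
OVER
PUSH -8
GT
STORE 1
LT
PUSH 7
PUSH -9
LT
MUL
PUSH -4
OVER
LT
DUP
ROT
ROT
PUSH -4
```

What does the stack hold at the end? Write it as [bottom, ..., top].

PUSH 10 → [10]
POP     → []
PUSH -7 → [-7]
NEG     → [7]
DUP     → [7, 7]
SUB     → [0]
PUSH -7 → [0, -7]
OVER    → [0, -7, 0]
PUSH -8 → [0, -7, 0, -8]
GT      → [0, -7, 1]
STORE 1 → [0, -7]
LT      → [0]
PUSH 7  → [0, 7]
PUSH -9 → [0, 7, -9]
LT      → [0, 0]
MUL     → [0]
PUSH -4 → [0, -4]
OVER    → [0, -4, 0]
LT      → [0, 1]
DUP     → [0, 1, 1]
ROT     → [1, 1, 0]
ROT     → [1, 0, 1]
PUSH -4 → [1, 0, 1, -4]

[1, 0, 1, -4]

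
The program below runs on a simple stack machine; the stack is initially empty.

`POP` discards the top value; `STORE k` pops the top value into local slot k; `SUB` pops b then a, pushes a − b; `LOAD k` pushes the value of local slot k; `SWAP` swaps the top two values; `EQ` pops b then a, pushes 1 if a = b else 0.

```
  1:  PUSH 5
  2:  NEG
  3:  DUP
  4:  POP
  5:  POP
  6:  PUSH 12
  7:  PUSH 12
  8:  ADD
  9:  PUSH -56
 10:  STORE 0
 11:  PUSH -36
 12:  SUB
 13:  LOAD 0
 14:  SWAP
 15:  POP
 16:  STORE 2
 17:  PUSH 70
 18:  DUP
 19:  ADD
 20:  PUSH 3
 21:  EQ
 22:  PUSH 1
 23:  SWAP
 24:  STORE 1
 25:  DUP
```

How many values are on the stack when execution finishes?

2

PUSH 5   : 5
NEG      : -5
DUP      : -5 -5
POP      : -5
POP      : (empty)
PUSH 12  : 12
PUSH 12  : 12 12
ADD      : 24
PUSH -56 : 24 -56
STORE 0  : 24
PUSH -36 : 24 -36
SUB      : 60
LOAD 0   : 60 -56
SWAP     : -56 60
POP      : -56
STORE 2  : (empty)
PUSH 70  : 70
DUP      : 70 70
ADD      : 140
PUSH 3   : 140 3
EQ       : 0
PUSH 1   : 0 1
SWAP     : 1 0
STORE 1  : 1
DUP      : 1 1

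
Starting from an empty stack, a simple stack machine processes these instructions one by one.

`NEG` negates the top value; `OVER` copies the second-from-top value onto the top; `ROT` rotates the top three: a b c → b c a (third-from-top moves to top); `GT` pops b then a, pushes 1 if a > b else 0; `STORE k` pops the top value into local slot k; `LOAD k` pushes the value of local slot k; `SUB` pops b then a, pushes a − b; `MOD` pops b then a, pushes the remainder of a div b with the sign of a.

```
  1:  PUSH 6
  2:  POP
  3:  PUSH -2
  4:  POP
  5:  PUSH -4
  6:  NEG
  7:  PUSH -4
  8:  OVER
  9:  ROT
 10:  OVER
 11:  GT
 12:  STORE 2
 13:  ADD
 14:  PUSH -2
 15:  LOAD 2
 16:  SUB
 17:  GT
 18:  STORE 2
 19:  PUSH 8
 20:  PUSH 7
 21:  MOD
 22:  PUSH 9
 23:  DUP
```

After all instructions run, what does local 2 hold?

PUSH 6   [6]
POP      []
PUSH -2  [-2]
POP      []
PUSH -4  [-4]
NEG      [4]
PUSH -4  [4, -4]
OVER     [4, -4, 4]
ROT      [-4, 4, 4]
OVER     [-4, 4, 4, 4]
GT       [-4, 4, 0]
STORE 2  [-4, 4]
ADD      [0]
PUSH -2  [0, -2]
LOAD 2   [0, -2, 0]
SUB      [0, -2]
GT       [1]
STORE 2  []
PUSH 8   [8]
PUSH 7   [8, 7]
MOD      [1]
PUSH 9   [1, 9]
DUP      [1, 9, 9]

1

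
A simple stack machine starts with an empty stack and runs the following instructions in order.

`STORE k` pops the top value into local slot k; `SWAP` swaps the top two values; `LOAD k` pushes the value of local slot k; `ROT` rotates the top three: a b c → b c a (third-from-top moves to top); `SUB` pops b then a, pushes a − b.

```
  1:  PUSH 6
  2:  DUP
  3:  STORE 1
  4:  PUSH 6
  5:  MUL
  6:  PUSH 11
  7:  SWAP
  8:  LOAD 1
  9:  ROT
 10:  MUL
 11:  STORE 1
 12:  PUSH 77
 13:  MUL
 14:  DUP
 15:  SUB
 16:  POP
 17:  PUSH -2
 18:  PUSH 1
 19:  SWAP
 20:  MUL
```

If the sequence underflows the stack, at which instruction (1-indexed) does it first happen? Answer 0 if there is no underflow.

0

PUSH 6  → [6]
DUP     → [6, 6]
STORE 1 → [6]
PUSH 6  → [6, 6]
MUL     → [36]
PUSH 11 → [36, 11]
SWAP    → [11, 36]
LOAD 1  → [11, 36, 6]
ROT     → [36, 6, 11]
MUL     → [36, 66]
STORE 1 → [36]
PUSH 77 → [36, 77]
MUL     → [2772]
DUP     → [2772, 2772]
SUB     → [0]
POP     → []
PUSH -2 → [-2]
PUSH 1  → [-2, 1]
SWAP    → [1, -2]
MUL     → [-2]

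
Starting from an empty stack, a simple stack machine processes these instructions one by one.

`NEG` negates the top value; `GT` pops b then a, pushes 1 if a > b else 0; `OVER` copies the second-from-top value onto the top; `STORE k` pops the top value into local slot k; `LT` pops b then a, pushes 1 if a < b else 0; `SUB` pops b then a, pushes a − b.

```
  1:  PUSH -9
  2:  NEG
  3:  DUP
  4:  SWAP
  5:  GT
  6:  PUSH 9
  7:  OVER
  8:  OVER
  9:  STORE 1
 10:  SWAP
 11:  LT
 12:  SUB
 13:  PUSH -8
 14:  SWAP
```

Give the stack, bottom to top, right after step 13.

[-1, -8]

PUSH -9  -9
NEG      9
DUP      9 9
SWAP     9 9
GT       0
PUSH 9   0 9
OVER     0 9 0
OVER     0 9 0 9
STORE 1  0 9 0
SWAP     0 0 9
LT       0 1
SUB      -1
PUSH -8  -1 -8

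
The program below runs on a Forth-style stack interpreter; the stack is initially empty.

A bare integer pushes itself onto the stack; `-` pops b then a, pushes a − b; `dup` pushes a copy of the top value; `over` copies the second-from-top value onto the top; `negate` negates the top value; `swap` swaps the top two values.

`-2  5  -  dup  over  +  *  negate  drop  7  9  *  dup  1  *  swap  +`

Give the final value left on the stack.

-2     : -2
5      : -2 5
-      : -7
dup    : -7 -7
over   : -7 -7 -7
+      : -7 -14
*      : 98
negate : -98
drop   : (empty)
7      : 7
9      : 7 9
*      : 63
dup    : 63 63
1      : 63 63 1
*      : 63 63
swap   : 63 63
+      : 126

126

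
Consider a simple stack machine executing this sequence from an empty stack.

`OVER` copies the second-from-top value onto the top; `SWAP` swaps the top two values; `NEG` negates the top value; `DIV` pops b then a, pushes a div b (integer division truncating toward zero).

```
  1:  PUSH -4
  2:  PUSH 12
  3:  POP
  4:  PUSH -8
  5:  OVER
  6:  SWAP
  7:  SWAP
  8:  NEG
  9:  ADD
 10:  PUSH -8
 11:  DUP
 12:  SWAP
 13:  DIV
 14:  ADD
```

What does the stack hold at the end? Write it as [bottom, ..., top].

PUSH -4 : [-4]
PUSH 12 : [-4, 12]
POP     : [-4]
PUSH -8 : [-4, -8]
OVER    : [-4, -8, -4]
SWAP    : [-4, -4, -8]
SWAP    : [-4, -8, -4]
NEG     : [-4, -8, 4]
ADD     : [-4, -4]
PUSH -8 : [-4, -4, -8]
DUP     : [-4, -4, -8, -8]
SWAP    : [-4, -4, -8, -8]
DIV     : [-4, -4, 1]
ADD     : [-4, -3]

[-4, -3]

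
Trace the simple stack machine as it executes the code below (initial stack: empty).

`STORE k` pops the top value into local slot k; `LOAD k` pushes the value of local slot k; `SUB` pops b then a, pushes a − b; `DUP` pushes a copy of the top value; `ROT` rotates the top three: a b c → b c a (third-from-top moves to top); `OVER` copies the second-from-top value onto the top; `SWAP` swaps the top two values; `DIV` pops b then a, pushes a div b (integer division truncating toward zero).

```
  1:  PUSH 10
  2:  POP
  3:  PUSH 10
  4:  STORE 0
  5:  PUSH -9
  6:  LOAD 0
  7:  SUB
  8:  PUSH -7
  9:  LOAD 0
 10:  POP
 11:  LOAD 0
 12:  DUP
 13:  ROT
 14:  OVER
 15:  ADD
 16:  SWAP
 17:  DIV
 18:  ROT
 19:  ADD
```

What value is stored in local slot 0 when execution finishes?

PUSH 10  10
POP      (empty)
PUSH 10  10
STORE 0  (empty)
PUSH -9  -9
LOAD 0   -9 10
SUB      -19
PUSH -7  -19 -7
LOAD 0   -19 -7 10
POP      -19 -7
LOAD 0   -19 -7 10
DUP      -19 -7 10 10
ROT      -19 10 10 -7
OVER     -19 10 10 -7 10
ADD      -19 10 10 3
SWAP     -19 10 3 10
DIV      -19 10 0
ROT      10 0 -19
ADD      10 -19

10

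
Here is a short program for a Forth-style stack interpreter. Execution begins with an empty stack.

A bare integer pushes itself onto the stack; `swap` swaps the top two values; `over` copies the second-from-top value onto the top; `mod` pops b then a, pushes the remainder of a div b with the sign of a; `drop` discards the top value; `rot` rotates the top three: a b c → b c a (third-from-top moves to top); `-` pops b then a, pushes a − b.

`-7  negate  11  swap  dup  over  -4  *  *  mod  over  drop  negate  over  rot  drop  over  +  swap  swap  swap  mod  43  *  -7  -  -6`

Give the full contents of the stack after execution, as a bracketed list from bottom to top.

[179, -6]

-7     : -7
negate : 7
11     : 7 11
swap   : 11 7
dup    : 11 7 7
over   : 11 7 7 7
-4     : 11 7 7 7 -4
*      : 11 7 7 -28
*      : 11 7 -196
mod    : 11 7
over   : 11 7 11
drop   : 11 7
negate : 11 -7
over   : 11 -7 11
rot    : -7 11 11
drop   : -7 11
over   : -7 11 -7
+      : -7 4
swap   : 4 -7
swap   : -7 4
swap   : 4 -7
mod    : 4
43     : 4 43
*      : 172
-7     : 172 -7
-      : 179
-6     : 179 -6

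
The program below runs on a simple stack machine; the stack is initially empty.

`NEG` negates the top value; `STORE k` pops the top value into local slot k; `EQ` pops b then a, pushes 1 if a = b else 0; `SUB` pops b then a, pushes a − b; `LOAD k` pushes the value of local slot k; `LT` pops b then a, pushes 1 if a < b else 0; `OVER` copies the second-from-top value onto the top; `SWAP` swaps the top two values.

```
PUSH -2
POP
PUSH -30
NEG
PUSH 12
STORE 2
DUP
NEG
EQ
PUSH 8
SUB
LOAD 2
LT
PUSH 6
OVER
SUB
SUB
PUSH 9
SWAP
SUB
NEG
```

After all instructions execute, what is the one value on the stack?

-13

PUSH -2  -> -2
POP      -> (empty)
PUSH -30 -> -30
NEG      -> 30
PUSH 12  -> 30 12
STORE 2  -> 30
DUP      -> 30 30
NEG      -> 30 -30
EQ       -> 0
PUSH 8   -> 0 8
SUB      -> -8
LOAD 2   -> -8 12
LT       -> 1
PUSH 6   -> 1 6
OVER     -> 1 6 1
SUB      -> 1 5
SUB      -> -4
PUSH 9   -> -4 9
SWAP     -> 9 -4
SUB      -> 13
NEG      -> -13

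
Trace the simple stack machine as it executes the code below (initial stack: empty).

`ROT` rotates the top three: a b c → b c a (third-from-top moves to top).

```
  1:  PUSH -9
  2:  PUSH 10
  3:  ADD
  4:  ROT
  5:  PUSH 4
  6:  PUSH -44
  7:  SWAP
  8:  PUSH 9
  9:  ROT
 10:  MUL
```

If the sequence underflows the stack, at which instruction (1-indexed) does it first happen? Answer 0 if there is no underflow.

4

PUSH -9  -9
PUSH 10  -9 10
ADD      1
ROT  — needs 3 operands, stack has 1 → underflow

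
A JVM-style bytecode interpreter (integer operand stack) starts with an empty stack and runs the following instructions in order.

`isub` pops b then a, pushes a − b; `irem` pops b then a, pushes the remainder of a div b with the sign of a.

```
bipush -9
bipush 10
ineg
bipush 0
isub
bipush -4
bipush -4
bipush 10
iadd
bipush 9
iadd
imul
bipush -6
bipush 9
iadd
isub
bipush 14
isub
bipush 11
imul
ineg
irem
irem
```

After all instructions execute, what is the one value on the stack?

-9

bipush -9  -9
bipush 10  -9 10
ineg       -9 -10
bipush 0   -9 -10 0
isub       -9 -10
bipush -4  -9 -10 -4
bipush -4  -9 -10 -4 -4
bipush 10  -9 -10 -4 -4 10
iadd       -9 -10 -4 6
bipush 9   -9 -10 -4 6 9
iadd       -9 -10 -4 15
imul       -9 -10 -60
bipush -6  -9 -10 -60 -6
bipush 9   -9 -10 -60 -6 9
iadd       -9 -10 -60 3
isub       -9 -10 -63
bipush 14  -9 -10 -63 14
isub       -9 -10 -77
bipush 11  -9 -10 -77 11
imul       -9 -10 -847
ineg       -9 -10 847
irem       -9 -10
irem       -9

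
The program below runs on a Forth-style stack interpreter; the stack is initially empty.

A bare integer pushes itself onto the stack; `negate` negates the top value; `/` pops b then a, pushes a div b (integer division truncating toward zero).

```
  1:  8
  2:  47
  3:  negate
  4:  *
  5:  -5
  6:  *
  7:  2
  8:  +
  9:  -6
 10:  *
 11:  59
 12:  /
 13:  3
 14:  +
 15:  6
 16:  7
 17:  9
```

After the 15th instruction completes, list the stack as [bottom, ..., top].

8       [8]
47      [8, 47]
negate  [8, -47]
*       [-376]
-5      [-376, -5]
*       [1880]
2       [1880, 2]
+       [1882]
-6      [1882, -6]
*       [-11292]
59      [-11292, 59]
/       [-191]
3       [-191, 3]
+       [-188]
6       [-188, 6]

[-188, 6]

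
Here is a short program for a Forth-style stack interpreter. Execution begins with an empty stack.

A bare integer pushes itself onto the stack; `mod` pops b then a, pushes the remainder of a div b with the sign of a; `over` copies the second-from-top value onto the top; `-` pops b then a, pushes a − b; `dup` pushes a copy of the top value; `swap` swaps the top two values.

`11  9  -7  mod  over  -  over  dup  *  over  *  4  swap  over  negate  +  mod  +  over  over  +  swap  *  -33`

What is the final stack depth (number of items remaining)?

11     → 11
9      → 11 9
-7     → 11 9 -7
mod    → 11 2
over   → 11 2 11
-      → 11 -9
over   → 11 -9 11
dup    → 11 -9 11 11
*      → 11 -9 121
over   → 11 -9 121 -9
*      → 11 -9 -1089
4      → 11 -9 -1089 4
swap   → 11 -9 4 -1089
over   → 11 -9 4 -1089 4
negate → 11 -9 4 -1089 -4
+      → 11 -9 4 -1093
mod    → 11 -9 4
+      → 11 -5
over   → 11 -5 11
over   → 11 -5 11 -5
+      → 11 -5 6
swap   → 11 6 -5
*      → 11 -30
-33    → 11 -30 -33

3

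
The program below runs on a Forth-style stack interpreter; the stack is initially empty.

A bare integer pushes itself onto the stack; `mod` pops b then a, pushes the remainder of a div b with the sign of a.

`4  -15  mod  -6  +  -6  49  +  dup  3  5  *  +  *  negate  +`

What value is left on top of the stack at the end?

-2496

4      : [4]
-15    : [4, -15]
mod    : [4]
-6     : [4, -6]
+      : [-2]
-6     : [-2, -6]
49     : [-2, -6, 49]
+      : [-2, 43]
dup    : [-2, 43, 43]
3      : [-2, 43, 43, 3]
5      : [-2, 43, 43, 3, 5]
*      : [-2, 43, 43, 15]
+      : [-2, 43, 58]
*      : [-2, 2494]
negate : [-2, -2494]
+      : [-2496]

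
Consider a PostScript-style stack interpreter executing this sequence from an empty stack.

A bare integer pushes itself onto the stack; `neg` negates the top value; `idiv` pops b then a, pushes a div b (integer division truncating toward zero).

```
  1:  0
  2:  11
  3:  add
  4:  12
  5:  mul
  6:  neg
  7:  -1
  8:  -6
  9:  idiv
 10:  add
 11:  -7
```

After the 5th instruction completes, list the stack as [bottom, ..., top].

[132]

0    [0]
11   [0, 11]
add  [11]
12   [11, 12]
mul  [132]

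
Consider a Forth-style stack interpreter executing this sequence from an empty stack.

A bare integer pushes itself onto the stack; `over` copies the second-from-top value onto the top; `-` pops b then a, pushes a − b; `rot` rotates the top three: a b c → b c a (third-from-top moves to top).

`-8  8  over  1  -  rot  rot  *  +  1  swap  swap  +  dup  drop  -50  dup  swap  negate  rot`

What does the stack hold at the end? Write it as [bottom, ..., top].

-8     : [-8]
8      : [-8, 8]
over   : [-8, 8, -8]
1      : [-8, 8, -8, 1]
-      : [-8, 8, -9]
rot    : [8, -9, -8]
rot    : [-9, -8, 8]
*      : [-9, -64]
+      : [-73]
1      : [-73, 1]
swap   : [1, -73]
swap   : [-73, 1]
+      : [-72]
dup    : [-72, -72]
drop   : [-72]
-50    : [-72, -50]
dup    : [-72, -50, -50]
swap   : [-72, -50, -50]
negate : [-72, -50, 50]
rot    : [-50, 50, -72]

[-50, 50, -72]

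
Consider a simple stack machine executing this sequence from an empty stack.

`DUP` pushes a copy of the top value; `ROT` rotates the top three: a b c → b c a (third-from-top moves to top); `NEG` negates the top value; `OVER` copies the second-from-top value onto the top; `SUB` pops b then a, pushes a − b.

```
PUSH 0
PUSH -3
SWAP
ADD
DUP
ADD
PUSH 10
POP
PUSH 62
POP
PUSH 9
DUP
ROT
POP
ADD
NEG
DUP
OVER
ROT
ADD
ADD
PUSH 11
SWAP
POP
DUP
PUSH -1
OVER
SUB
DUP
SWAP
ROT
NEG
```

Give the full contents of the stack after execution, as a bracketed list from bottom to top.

PUSH 0   [0]
PUSH -3  [0, -3]
SWAP     [-3, 0]
ADD      [-3]
DUP      [-3, -3]
ADD      [-6]
PUSH 10  [-6, 10]
POP      [-6]
PUSH 62  [-6, 62]
POP      [-6]
PUSH 9   [-6, 9]
DUP      [-6, 9, 9]
ROT      [9, 9, -6]
POP      [9, 9]
ADD      [18]
NEG      [-18]
DUP      [-18, -18]
OVER     [-18, -18, -18]
ROT      [-18, -18, -18]
ADD      [-18, -36]
ADD      [-54]
PUSH 11  [-54, 11]
SWAP     [11, -54]
POP      [11]
DUP      [11, 11]
PUSH -1  [11, 11, -1]
OVER     [11, 11, -1, 11]
SUB      [11, 11, -12]
DUP      [11, 11, -12, -12]
SWAP     [11, 11, -12, -12]
ROT      [11, -12, -12, 11]
NEG      [11, -12, -12, -11]

[11, -12, -12, -11]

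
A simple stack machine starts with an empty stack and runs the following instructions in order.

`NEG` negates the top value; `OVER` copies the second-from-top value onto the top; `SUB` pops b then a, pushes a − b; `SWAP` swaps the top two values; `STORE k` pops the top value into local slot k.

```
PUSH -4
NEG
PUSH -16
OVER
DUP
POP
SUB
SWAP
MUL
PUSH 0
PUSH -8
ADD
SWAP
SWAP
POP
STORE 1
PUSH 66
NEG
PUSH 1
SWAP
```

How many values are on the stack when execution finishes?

PUSH -4  : -4
NEG      : 4
PUSH -16 : 4 -16
OVER     : 4 -16 4
DUP      : 4 -16 4 4
POP      : 4 -16 4
SUB      : 4 -20
SWAP     : -20 4
MUL      : -80
PUSH 0   : -80 0
PUSH -8  : -80 0 -8
ADD      : -80 -8
SWAP     : -8 -80
SWAP     : -80 -8
POP      : -80
STORE 1  : (empty)
PUSH 66  : 66
NEG      : -66
PUSH 1   : -66 1
SWAP     : 1 -66

2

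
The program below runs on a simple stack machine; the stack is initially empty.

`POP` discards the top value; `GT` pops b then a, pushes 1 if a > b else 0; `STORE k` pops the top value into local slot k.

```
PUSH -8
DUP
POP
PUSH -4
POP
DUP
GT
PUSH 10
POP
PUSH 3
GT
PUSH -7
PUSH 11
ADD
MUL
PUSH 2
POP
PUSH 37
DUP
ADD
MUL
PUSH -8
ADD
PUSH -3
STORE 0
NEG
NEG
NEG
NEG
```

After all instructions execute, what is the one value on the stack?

-8

PUSH -8 -> [-8]
DUP     -> [-8, -8]
POP     -> [-8]
PUSH -4 -> [-8, -4]
POP     -> [-8]
DUP     -> [-8, -8]
GT      -> [0]
PUSH 10 -> [0, 10]
POP     -> [0]
PUSH 3  -> [0, 3]
GT      -> [0]
PUSH -7 -> [0, -7]
PUSH 11 -> [0, -7, 11]
ADD     -> [0, 4]
MUL     -> [0]
PUSH 2  -> [0, 2]
POP     -> [0]
PUSH 37 -> [0, 37]
DUP     -> [0, 37, 37]
ADD     -> [0, 74]
MUL     -> [0]
PUSH -8 -> [0, -8]
ADD     -> [-8]
PUSH -3 -> [-8, -3]
STORE 0 -> [-8]
NEG     -> [8]
NEG     -> [-8]
NEG     -> [8]
NEG     -> [-8]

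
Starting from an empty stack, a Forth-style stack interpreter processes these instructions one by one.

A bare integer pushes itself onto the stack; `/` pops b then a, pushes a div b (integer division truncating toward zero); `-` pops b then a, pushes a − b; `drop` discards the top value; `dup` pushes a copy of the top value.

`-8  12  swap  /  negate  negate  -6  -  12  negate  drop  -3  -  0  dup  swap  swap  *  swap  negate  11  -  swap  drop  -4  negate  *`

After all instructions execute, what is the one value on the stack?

-8     -> -8
12     -> -8 12
swap   -> 12 -8
/      -> -1
negate -> 1
negate -> -1
-6     -> -1 -6
-      -> 5
12     -> 5 12
negate -> 5 -12
drop   -> 5
-3     -> 5 -3
-      -> 8
0      -> 8 0
dup    -> 8 0 0
swap   -> 8 0 0
swap   -> 8 0 0
*      -> 8 0
swap   -> 0 8
negate -> 0 -8
11     -> 0 -8 11
-      -> 0 -19
swap   -> -19 0
drop   -> -19
-4     -> -19 -4
negate -> -19 4
*      -> -76

-76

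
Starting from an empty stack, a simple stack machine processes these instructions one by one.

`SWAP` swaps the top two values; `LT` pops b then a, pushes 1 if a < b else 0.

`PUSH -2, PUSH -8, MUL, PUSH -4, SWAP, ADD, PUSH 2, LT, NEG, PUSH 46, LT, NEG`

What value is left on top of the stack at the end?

PUSH -2 : -2
PUSH -8 : -2 -8
MUL     : 16
PUSH -4 : 16 -4
SWAP    : -4 16
ADD     : 12
PUSH 2  : 12 2
LT      : 0
NEG     : 0
PUSH 46 : 0 46
LT      : 1
NEG     : -1

-1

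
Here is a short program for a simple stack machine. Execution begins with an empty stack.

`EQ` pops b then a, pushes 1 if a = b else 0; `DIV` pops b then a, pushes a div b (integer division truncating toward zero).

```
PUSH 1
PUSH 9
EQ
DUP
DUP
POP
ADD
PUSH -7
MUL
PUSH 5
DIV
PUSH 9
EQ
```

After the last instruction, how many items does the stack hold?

PUSH 1  : 1
PUSH 9  : 1 9
EQ      : 0
DUP     : 0 0
DUP     : 0 0 0
POP     : 0 0
ADD     : 0
PUSH -7 : 0 -7
MUL     : 0
PUSH 5  : 0 5
DIV     : 0
PUSH 9  : 0 9
EQ      : 0

1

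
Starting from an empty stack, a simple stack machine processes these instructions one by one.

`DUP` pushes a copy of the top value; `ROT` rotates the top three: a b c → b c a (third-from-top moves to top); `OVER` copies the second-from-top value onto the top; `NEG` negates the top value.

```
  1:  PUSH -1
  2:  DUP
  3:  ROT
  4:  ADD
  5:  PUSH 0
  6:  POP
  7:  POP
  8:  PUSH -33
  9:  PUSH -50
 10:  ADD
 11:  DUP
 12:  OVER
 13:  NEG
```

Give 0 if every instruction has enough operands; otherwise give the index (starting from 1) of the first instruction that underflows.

3

PUSH -1 -> [-1]
DUP     -> [-1, -1]
ROT  — needs 3 operands, stack has 2 → underflow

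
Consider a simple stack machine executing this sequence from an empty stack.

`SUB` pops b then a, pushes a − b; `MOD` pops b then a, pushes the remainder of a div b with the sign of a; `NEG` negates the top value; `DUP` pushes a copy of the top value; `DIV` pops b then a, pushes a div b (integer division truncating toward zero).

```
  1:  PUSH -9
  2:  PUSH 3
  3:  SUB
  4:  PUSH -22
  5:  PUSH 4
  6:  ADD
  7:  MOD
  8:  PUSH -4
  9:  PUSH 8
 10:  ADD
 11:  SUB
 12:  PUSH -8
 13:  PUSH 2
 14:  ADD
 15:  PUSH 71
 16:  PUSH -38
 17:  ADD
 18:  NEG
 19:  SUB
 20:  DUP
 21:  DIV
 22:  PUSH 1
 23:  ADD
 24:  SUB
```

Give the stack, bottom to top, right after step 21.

PUSH -9  : [-9]
PUSH 3   : [-9, 3]
SUB      : [-12]
PUSH -22 : [-12, -22]
PUSH 4   : [-12, -22, 4]
ADD      : [-12, -18]
MOD      : [-12]
PUSH -4  : [-12, -4]
PUSH 8   : [-12, -4, 8]
ADD      : [-12, 4]
SUB      : [-16]
PUSH -8  : [-16, -8]
PUSH 2   : [-16, -8, 2]
ADD      : [-16, -6]
PUSH 71  : [-16, -6, 71]
PUSH -38 : [-16, -6, 71, -38]
ADD      : [-16, -6, 33]
NEG      : [-16, -6, -33]
SUB      : [-16, 27]
DUP      : [-16, 27, 27]
DIV      : [-16, 1]

[-16, 1]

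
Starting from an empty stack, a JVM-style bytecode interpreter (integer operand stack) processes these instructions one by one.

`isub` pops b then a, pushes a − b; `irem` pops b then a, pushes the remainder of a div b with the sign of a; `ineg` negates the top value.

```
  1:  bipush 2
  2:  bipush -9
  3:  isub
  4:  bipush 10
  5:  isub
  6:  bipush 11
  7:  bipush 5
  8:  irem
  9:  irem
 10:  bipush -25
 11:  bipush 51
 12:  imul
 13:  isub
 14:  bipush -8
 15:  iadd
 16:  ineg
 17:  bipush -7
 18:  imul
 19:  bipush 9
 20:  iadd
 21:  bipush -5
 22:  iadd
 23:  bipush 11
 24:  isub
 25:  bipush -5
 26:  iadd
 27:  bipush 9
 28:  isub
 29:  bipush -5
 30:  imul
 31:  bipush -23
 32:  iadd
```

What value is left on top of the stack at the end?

bipush 2   -> 2
bipush -9  -> 2 -9
isub       -> 11
bipush 10  -> 11 10
isub       -> 1
bipush 11  -> 1 11
bipush 5   -> 1 11 5
irem       -> 1 1
irem       -> 0
bipush -25 -> 0 -25
bipush 51  -> 0 -25 51
imul       -> 0 -1275
isub       -> 1275
bipush -8  -> 1275 -8
iadd       -> 1267
ineg       -> -1267
bipush -7  -> -1267 -7
imul       -> 8869
bipush 9   -> 8869 9
iadd       -> 8878
bipush -5  -> 8878 -5
iadd       -> 8873
bipush 11  -> 8873 11
isub       -> 8862
bipush -5  -> 8862 -5
iadd       -> 8857
bipush 9   -> 8857 9
isub       -> 8848
bipush -5  -> 8848 -5
imul       -> -44240
bipush -23 -> -44240 -23
iadd       -> -44263

-44263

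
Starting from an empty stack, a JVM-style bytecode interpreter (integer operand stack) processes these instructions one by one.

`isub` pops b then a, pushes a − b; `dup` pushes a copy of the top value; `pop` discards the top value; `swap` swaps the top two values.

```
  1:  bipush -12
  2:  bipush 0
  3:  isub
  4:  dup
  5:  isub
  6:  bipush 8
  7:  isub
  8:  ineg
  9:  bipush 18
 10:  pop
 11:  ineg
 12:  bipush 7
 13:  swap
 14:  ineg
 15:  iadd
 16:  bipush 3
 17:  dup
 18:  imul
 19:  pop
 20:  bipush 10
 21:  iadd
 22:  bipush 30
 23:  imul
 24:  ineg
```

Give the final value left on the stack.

-750

bipush -12  [-12]
bipush 0    [-12, 0]
isub        [-12]
dup         [-12, -12]
isub        [0]
bipush 8    [0, 8]
isub        [-8]
ineg        [8]
bipush 18   [8, 18]
pop         [8]
ineg        [-8]
bipush 7    [-8, 7]
swap        [7, -8]
ineg        [7, 8]
iadd        [15]
bipush 3    [15, 3]
dup         [15, 3, 3]
imul        [15, 9]
pop         [15]
bipush 10   [15, 10]
iadd        [25]
bipush 30   [25, 30]
imul        [750]
ineg        [-750]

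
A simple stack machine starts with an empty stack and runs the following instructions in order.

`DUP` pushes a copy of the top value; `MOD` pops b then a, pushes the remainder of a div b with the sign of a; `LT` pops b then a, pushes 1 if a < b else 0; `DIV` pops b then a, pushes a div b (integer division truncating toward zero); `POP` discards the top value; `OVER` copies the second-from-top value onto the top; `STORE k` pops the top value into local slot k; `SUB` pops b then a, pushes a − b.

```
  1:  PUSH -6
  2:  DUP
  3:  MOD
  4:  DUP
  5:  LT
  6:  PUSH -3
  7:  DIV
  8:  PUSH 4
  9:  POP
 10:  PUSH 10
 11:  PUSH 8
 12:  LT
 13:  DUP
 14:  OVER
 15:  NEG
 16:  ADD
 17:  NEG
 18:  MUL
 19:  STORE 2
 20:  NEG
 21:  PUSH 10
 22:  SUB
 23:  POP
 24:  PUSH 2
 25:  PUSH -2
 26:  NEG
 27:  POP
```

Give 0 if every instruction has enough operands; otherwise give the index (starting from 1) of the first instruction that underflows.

0

PUSH -6 : [-6]
DUP     : [-6, -6]
MOD     : [0]
DUP     : [0, 0]
LT      : [0]
PUSH -3 : [0, -3]
DIV     : [0]
PUSH 4  : [0, 4]
POP     : [0]
PUSH 10 : [0, 10]
PUSH 8  : [0, 10, 8]
LT      : [0, 0]
DUP     : [0, 0, 0]
OVER    : [0, 0, 0, 0]
NEG     : [0, 0, 0, 0]
ADD     : [0, 0, 0]
NEG     : [0, 0, 0]
MUL     : [0, 0]
STORE 2 : [0]
NEG     : [0]
PUSH 10 : [0, 10]
SUB     : [-10]
POP     : []
PUSH 2  : [2]
PUSH -2 : [2, -2]
NEG     : [2, 2]
POP     : [2]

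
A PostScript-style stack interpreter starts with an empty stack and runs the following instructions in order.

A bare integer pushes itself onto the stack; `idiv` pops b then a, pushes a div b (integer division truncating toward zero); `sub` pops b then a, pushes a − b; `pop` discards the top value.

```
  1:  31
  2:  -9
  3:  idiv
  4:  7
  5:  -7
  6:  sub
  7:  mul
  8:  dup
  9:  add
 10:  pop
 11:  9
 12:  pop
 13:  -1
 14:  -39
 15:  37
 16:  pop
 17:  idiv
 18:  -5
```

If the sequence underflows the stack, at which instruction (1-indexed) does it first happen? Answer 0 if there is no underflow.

0

31   -> [31]
-9   -> [31, -9]
idiv -> [-3]
7    -> [-3, 7]
-7   -> [-3, 7, -7]
sub  -> [-3, 14]
mul  -> [-42]
dup  -> [-42, -42]
add  -> [-84]
pop  -> []
9    -> [9]
pop  -> []
-1   -> [-1]
-39  -> [-1, -39]
37   -> [-1, -39, 37]
pop  -> [-1, -39]
idiv -> [0]
-5   -> [0, -5]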